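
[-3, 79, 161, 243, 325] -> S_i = -3 + 82*i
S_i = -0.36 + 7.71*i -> [-0.36, 7.35, 15.06, 22.77, 30.48]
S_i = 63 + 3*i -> [63, 66, 69, 72, 75]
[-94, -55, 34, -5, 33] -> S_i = Random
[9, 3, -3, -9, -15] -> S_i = 9 + -6*i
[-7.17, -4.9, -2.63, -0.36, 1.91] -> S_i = -7.17 + 2.27*i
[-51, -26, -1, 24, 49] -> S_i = -51 + 25*i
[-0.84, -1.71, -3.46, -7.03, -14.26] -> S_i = -0.84*2.03^i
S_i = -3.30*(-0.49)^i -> [-3.3, 1.62, -0.79, 0.39, -0.19]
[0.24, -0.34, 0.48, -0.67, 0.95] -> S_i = 0.24*(-1.41)^i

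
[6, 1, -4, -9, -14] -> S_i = 6 + -5*i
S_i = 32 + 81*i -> [32, 113, 194, 275, 356]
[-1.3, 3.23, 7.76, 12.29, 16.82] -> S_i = -1.30 + 4.53*i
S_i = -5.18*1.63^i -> [-5.18, -8.44, -13.76, -22.43, -36.57]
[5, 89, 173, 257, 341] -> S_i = 5 + 84*i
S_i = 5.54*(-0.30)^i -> [5.54, -1.66, 0.5, -0.15, 0.04]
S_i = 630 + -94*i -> [630, 536, 442, 348, 254]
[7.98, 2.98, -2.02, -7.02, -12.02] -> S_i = 7.98 + -5.00*i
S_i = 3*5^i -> [3, 15, 75, 375, 1875]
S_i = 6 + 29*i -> [6, 35, 64, 93, 122]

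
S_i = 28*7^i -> [28, 196, 1372, 9604, 67228]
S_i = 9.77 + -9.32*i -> [9.77, 0.45, -8.87, -18.19, -27.51]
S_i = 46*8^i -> [46, 368, 2944, 23552, 188416]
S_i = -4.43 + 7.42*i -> [-4.43, 2.99, 10.41, 17.83, 25.25]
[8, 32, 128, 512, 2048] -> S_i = 8*4^i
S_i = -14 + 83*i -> [-14, 69, 152, 235, 318]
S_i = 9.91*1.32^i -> [9.91, 13.08, 17.27, 22.79, 30.09]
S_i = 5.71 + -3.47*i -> [5.71, 2.24, -1.23, -4.7, -8.17]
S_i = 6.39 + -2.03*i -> [6.39, 4.36, 2.33, 0.3, -1.73]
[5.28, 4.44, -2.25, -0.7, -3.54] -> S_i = Random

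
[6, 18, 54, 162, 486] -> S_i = 6*3^i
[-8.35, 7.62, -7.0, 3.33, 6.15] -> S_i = Random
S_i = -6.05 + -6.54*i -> [-6.05, -12.59, -19.13, -25.67, -32.21]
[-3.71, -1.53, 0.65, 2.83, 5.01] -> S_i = -3.71 + 2.18*i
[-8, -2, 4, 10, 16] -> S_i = -8 + 6*i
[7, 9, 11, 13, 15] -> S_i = 7 + 2*i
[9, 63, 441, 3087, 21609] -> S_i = 9*7^i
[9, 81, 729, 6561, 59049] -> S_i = 9*9^i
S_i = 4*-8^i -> [4, -32, 256, -2048, 16384]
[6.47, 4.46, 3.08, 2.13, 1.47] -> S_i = 6.47*0.69^i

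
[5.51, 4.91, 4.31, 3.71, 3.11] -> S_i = 5.51 + -0.60*i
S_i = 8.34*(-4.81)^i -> [8.34, -40.12, 192.96, -928.11, 4464.23]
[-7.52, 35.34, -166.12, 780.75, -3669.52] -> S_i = -7.52*(-4.70)^i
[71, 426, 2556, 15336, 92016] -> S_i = 71*6^i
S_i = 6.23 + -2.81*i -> [6.23, 3.42, 0.61, -2.2, -5.01]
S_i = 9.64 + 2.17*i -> [9.64, 11.81, 13.98, 16.15, 18.32]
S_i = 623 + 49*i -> [623, 672, 721, 770, 819]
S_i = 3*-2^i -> [3, -6, 12, -24, 48]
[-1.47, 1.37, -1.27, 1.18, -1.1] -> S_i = -1.47*(-0.93)^i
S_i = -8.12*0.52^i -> [-8.12, -4.22, -2.2, -1.14, -0.59]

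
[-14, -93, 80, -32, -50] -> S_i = Random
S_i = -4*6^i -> [-4, -24, -144, -864, -5184]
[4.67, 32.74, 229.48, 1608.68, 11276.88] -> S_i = 4.67*7.01^i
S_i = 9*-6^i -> [9, -54, 324, -1944, 11664]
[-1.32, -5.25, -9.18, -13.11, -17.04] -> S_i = -1.32 + -3.93*i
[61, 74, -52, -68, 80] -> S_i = Random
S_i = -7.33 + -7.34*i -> [-7.33, -14.67, -22.01, -29.35, -36.69]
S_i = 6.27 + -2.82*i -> [6.27, 3.45, 0.63, -2.19, -5.01]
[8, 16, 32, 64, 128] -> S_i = 8*2^i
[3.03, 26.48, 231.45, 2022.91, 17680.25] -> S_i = 3.03*8.74^i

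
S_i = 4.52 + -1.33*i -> [4.52, 3.19, 1.86, 0.53, -0.8]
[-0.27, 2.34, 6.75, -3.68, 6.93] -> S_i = Random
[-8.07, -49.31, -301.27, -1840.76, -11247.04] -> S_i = -8.07*6.11^i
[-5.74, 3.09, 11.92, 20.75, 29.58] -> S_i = -5.74 + 8.83*i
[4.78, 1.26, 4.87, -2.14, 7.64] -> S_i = Random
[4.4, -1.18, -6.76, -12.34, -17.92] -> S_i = 4.40 + -5.58*i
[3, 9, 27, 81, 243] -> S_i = 3*3^i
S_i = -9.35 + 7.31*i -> [-9.35, -2.04, 5.27, 12.58, 19.89]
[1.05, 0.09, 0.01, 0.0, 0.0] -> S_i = 1.05*0.09^i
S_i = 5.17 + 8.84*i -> [5.17, 14.01, 22.85, 31.69, 40.53]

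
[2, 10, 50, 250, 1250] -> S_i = 2*5^i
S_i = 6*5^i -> [6, 30, 150, 750, 3750]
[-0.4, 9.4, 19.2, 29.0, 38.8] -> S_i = -0.40 + 9.80*i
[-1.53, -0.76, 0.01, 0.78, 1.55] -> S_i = -1.53 + 0.77*i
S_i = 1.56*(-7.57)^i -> [1.56, -11.81, 89.4, -676.73, 5122.81]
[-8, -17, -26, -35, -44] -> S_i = -8 + -9*i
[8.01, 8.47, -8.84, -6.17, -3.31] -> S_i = Random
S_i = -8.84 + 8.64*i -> [-8.84, -0.2, 8.44, 17.08, 25.72]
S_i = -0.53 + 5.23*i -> [-0.53, 4.7, 9.93, 15.16, 20.39]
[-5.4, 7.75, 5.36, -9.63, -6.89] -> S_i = Random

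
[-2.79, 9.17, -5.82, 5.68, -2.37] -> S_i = Random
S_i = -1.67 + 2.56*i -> [-1.67, 0.89, 3.45, 6.01, 8.57]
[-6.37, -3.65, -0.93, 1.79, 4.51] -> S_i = -6.37 + 2.72*i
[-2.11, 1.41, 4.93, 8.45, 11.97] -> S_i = -2.11 + 3.52*i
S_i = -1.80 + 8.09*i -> [-1.8, 6.29, 14.38, 22.47, 30.56]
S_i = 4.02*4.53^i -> [4.02, 18.21, 82.49, 373.7, 1692.85]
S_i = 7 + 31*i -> [7, 38, 69, 100, 131]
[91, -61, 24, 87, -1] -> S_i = Random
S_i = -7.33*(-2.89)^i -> [-7.33, 21.18, -61.22, 176.93, -511.32]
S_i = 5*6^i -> [5, 30, 180, 1080, 6480]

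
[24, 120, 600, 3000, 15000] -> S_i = 24*5^i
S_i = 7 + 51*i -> [7, 58, 109, 160, 211]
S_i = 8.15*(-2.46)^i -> [8.15, -20.05, 49.32, -121.33, 298.47]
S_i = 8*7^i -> [8, 56, 392, 2744, 19208]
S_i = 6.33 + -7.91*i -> [6.33, -1.58, -9.49, -17.4, -25.31]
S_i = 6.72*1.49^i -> [6.72, 10.01, 14.92, 22.23, 33.12]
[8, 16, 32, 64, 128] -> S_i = 8*2^i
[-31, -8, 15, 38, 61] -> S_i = -31 + 23*i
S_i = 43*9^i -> [43, 387, 3483, 31347, 282123]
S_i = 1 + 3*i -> [1, 4, 7, 10, 13]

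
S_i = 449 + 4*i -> [449, 453, 457, 461, 465]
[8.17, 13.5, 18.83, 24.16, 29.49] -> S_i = 8.17 + 5.33*i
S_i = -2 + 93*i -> [-2, 91, 184, 277, 370]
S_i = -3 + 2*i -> [-3, -1, 1, 3, 5]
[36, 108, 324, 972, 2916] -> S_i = 36*3^i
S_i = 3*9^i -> [3, 27, 243, 2187, 19683]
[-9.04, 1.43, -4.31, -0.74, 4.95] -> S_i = Random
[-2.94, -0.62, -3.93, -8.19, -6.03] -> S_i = Random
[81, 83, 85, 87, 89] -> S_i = 81 + 2*i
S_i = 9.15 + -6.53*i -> [9.15, 2.62, -3.91, -10.44, -16.97]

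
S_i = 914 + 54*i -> [914, 968, 1022, 1076, 1130]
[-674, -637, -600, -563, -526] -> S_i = -674 + 37*i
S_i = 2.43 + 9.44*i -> [2.43, 11.87, 21.31, 30.75, 40.19]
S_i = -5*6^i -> [-5, -30, -180, -1080, -6480]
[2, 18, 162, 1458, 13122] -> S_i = 2*9^i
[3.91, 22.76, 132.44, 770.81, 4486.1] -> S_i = 3.91*5.82^i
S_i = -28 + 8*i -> [-28, -20, -12, -4, 4]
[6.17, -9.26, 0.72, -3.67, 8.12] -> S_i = Random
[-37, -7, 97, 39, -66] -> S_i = Random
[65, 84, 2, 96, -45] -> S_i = Random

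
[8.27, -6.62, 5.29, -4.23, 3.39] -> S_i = 8.27*(-0.80)^i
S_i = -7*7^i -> [-7, -49, -343, -2401, -16807]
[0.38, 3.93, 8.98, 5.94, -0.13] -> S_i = Random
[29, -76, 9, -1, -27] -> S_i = Random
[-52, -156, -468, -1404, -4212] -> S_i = -52*3^i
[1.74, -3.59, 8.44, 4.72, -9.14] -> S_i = Random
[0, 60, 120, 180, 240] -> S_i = 0 + 60*i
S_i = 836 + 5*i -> [836, 841, 846, 851, 856]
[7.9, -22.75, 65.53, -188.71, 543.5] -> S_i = 7.90*(-2.88)^i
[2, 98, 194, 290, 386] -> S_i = 2 + 96*i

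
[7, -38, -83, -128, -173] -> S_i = 7 + -45*i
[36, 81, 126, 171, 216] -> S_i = 36 + 45*i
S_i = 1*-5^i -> [1, -5, 25, -125, 625]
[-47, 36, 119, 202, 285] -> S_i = -47 + 83*i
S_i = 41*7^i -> [41, 287, 2009, 14063, 98441]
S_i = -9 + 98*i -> [-9, 89, 187, 285, 383]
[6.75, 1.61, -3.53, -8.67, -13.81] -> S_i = 6.75 + -5.14*i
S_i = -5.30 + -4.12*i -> [-5.3, -9.42, -13.54, -17.66, -21.78]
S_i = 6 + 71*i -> [6, 77, 148, 219, 290]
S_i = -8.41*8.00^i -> [-8.41, -67.28, -538.24, -4305.92, -34447.36]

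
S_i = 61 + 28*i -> [61, 89, 117, 145, 173]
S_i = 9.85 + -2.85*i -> [9.85, 7.0, 4.15, 1.3, -1.55]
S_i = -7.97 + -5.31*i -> [-7.97, -13.28, -18.59, -23.9, -29.21]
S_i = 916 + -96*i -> [916, 820, 724, 628, 532]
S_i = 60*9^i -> [60, 540, 4860, 43740, 393660]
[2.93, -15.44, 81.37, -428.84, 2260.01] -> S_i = 2.93*(-5.27)^i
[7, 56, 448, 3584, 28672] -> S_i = 7*8^i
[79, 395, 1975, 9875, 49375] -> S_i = 79*5^i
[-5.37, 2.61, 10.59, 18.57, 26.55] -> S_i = -5.37 + 7.98*i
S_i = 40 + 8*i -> [40, 48, 56, 64, 72]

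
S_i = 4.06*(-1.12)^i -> [4.06, -4.55, 5.09, -5.7, 6.39]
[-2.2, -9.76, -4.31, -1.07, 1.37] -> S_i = Random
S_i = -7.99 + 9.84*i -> [-7.99, 1.85, 11.69, 21.53, 31.37]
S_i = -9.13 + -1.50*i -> [-9.13, -10.63, -12.13, -13.63, -15.13]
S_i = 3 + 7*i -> [3, 10, 17, 24, 31]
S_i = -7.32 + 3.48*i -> [-7.32, -3.84, -0.36, 3.12, 6.6]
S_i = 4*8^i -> [4, 32, 256, 2048, 16384]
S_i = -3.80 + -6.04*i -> [-3.8, -9.84, -15.88, -21.92, -27.96]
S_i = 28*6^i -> [28, 168, 1008, 6048, 36288]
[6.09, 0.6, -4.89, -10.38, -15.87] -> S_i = 6.09 + -5.49*i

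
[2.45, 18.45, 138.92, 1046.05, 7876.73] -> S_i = 2.45*7.53^i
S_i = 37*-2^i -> [37, -74, 148, -296, 592]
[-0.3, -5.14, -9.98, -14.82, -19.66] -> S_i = -0.30 + -4.84*i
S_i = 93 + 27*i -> [93, 120, 147, 174, 201]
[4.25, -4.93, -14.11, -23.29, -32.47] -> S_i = 4.25 + -9.18*i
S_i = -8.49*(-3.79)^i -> [-8.49, 32.18, -121.95, 462.2, -1751.72]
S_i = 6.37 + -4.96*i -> [6.37, 1.41, -3.55, -8.51, -13.47]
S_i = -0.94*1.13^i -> [-0.94, -1.06, -1.2, -1.36, -1.53]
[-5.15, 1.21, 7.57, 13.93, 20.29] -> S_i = -5.15 + 6.36*i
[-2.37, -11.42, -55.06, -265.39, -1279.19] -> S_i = -2.37*4.82^i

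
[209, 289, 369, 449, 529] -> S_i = 209 + 80*i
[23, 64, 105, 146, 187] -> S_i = 23 + 41*i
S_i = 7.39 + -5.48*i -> [7.39, 1.91, -3.57, -9.05, -14.53]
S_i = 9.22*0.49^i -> [9.22, 4.52, 2.21, 1.08, 0.53]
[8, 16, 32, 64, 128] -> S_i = 8*2^i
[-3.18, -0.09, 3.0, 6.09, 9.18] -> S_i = -3.18 + 3.09*i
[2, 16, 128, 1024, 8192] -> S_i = 2*8^i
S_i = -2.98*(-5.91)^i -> [-2.98, 17.61, -104.09, 615.15, -3635.52]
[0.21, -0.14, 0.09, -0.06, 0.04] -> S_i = 0.21*(-0.67)^i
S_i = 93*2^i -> [93, 186, 372, 744, 1488]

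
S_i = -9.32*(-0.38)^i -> [-9.32, 3.54, -1.35, 0.51, -0.19]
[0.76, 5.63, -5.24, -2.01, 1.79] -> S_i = Random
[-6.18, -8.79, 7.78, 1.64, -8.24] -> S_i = Random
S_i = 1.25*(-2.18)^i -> [1.25, -2.72, 5.94, -12.95, 28.23]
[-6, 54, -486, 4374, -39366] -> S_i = -6*-9^i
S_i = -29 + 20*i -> [-29, -9, 11, 31, 51]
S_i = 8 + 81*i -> [8, 89, 170, 251, 332]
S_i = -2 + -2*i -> [-2, -4, -6, -8, -10]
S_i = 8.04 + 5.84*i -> [8.04, 13.88, 19.72, 25.56, 31.4]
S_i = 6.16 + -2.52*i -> [6.16, 3.64, 1.12, -1.4, -3.92]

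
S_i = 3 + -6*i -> [3, -3, -9, -15, -21]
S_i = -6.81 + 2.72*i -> [-6.81, -4.09, -1.37, 1.35, 4.07]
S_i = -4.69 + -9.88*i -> [-4.69, -14.57, -24.45, -34.33, -44.21]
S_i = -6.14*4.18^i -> [-6.14, -25.67, -107.28, -448.43, -1874.45]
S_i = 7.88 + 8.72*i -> [7.88, 16.6, 25.32, 34.04, 42.76]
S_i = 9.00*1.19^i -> [9.0, 10.71, 12.74, 15.17, 18.05]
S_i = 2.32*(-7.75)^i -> [2.32, -17.98, 139.34, -1079.92, 8369.41]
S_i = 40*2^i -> [40, 80, 160, 320, 640]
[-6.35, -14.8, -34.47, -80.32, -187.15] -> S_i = -6.35*2.33^i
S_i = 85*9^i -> [85, 765, 6885, 61965, 557685]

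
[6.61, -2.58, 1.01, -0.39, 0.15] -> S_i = 6.61*(-0.39)^i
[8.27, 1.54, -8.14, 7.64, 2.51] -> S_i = Random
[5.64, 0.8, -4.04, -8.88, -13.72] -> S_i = 5.64 + -4.84*i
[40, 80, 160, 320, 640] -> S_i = 40*2^i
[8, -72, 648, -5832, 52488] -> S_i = 8*-9^i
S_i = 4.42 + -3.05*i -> [4.42, 1.37, -1.68, -4.73, -7.78]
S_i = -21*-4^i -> [-21, 84, -336, 1344, -5376]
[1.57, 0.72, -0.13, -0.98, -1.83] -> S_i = 1.57 + -0.85*i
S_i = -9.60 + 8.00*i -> [-9.6, -1.6, 6.4, 14.4, 22.4]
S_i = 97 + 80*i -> [97, 177, 257, 337, 417]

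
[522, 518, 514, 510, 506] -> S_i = 522 + -4*i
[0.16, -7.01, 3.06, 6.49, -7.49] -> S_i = Random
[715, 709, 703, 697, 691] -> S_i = 715 + -6*i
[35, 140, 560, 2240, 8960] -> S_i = 35*4^i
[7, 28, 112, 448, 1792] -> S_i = 7*4^i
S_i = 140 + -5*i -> [140, 135, 130, 125, 120]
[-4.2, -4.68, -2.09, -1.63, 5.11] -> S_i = Random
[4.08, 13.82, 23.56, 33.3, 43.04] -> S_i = 4.08 + 9.74*i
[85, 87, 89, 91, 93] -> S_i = 85 + 2*i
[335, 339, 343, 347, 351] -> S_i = 335 + 4*i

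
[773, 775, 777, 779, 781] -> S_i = 773 + 2*i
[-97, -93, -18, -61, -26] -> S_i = Random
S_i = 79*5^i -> [79, 395, 1975, 9875, 49375]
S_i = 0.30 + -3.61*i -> [0.3, -3.31, -6.92, -10.53, -14.14]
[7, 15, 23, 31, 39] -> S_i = 7 + 8*i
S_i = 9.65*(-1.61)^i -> [9.65, -15.54, 25.01, -40.27, 64.84]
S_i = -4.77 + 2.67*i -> [-4.77, -2.1, 0.57, 3.24, 5.91]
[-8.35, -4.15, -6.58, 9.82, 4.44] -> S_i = Random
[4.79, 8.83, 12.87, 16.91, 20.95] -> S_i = 4.79 + 4.04*i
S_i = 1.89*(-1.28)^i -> [1.89, -2.42, 3.1, -3.96, 5.07]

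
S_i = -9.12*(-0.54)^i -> [-9.12, 4.92, -2.66, 1.44, -0.78]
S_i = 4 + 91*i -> [4, 95, 186, 277, 368]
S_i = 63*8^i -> [63, 504, 4032, 32256, 258048]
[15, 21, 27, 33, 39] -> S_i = 15 + 6*i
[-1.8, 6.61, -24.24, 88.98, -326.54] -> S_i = -1.80*(-3.67)^i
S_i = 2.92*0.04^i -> [2.92, 0.12, 0.0, 0.0, 0.0]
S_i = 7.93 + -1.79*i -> [7.93, 6.14, 4.35, 2.56, 0.77]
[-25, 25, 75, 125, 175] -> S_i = -25 + 50*i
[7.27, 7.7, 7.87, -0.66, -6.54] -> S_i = Random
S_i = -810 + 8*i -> [-810, -802, -794, -786, -778]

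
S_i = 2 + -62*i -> [2, -60, -122, -184, -246]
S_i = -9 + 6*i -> [-9, -3, 3, 9, 15]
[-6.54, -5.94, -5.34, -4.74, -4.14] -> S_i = -6.54 + 0.60*i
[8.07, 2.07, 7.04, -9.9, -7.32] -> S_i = Random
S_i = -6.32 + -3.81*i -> [-6.32, -10.13, -13.94, -17.75, -21.56]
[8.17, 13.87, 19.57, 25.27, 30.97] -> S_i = 8.17 + 5.70*i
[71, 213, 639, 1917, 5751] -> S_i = 71*3^i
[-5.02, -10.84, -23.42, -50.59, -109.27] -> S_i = -5.02*2.16^i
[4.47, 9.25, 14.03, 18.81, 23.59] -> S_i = 4.47 + 4.78*i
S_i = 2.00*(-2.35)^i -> [2.0, -4.7, 11.05, -25.96, 61.0]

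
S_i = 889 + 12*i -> [889, 901, 913, 925, 937]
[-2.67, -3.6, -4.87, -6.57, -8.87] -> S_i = -2.67*1.35^i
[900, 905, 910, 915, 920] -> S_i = 900 + 5*i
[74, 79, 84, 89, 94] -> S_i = 74 + 5*i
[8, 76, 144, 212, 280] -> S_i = 8 + 68*i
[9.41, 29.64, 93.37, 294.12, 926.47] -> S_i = 9.41*3.15^i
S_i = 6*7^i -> [6, 42, 294, 2058, 14406]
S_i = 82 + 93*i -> [82, 175, 268, 361, 454]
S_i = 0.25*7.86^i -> [0.25, 1.96, 15.44, 121.4, 954.18]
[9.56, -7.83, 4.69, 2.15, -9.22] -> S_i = Random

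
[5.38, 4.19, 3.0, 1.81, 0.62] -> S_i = 5.38 + -1.19*i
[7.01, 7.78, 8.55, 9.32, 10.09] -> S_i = 7.01 + 0.77*i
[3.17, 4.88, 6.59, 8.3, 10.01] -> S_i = 3.17 + 1.71*i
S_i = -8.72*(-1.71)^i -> [-8.72, 14.91, -25.5, 43.6, -74.56]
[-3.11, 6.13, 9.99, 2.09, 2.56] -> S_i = Random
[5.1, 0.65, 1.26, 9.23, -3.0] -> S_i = Random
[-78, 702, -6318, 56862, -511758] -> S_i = -78*-9^i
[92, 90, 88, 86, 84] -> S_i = 92 + -2*i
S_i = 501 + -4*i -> [501, 497, 493, 489, 485]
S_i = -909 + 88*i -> [-909, -821, -733, -645, -557]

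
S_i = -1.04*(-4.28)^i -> [-1.04, 4.45, -19.05, 81.54, -348.99]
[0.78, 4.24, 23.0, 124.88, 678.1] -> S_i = 0.78*5.43^i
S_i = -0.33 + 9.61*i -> [-0.33, 9.28, 18.89, 28.5, 38.11]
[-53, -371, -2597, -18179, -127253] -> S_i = -53*7^i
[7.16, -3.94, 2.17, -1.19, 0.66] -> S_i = 7.16*(-0.55)^i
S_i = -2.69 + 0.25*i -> [-2.69, -2.44, -2.19, -1.94, -1.69]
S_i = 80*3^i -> [80, 240, 720, 2160, 6480]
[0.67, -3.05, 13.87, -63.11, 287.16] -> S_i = 0.67*(-4.55)^i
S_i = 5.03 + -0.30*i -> [5.03, 4.73, 4.43, 4.13, 3.83]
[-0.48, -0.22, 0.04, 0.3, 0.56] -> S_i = -0.48 + 0.26*i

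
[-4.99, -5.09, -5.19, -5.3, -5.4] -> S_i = -4.99*1.02^i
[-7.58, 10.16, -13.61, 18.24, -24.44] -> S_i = -7.58*(-1.34)^i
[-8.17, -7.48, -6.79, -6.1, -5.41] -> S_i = -8.17 + 0.69*i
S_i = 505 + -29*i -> [505, 476, 447, 418, 389]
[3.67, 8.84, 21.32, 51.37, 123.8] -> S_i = 3.67*2.41^i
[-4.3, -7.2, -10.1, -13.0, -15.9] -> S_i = -4.30 + -2.90*i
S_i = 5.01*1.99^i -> [5.01, 9.97, 19.84, 39.48, 78.57]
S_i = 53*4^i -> [53, 212, 848, 3392, 13568]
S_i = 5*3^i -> [5, 15, 45, 135, 405]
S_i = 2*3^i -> [2, 6, 18, 54, 162]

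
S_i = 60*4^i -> [60, 240, 960, 3840, 15360]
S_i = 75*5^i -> [75, 375, 1875, 9375, 46875]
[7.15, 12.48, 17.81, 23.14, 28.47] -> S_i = 7.15 + 5.33*i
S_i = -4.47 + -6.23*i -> [-4.47, -10.7, -16.93, -23.16, -29.39]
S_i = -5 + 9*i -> [-5, 4, 13, 22, 31]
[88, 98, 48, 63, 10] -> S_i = Random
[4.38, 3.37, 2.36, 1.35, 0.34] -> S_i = 4.38 + -1.01*i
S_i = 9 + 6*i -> [9, 15, 21, 27, 33]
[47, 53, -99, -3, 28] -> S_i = Random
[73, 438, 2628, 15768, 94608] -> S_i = 73*6^i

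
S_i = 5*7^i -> [5, 35, 245, 1715, 12005]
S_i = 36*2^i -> [36, 72, 144, 288, 576]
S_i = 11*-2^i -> [11, -22, 44, -88, 176]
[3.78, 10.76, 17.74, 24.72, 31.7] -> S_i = 3.78 + 6.98*i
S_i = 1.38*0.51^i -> [1.38, 0.7, 0.36, 0.18, 0.09]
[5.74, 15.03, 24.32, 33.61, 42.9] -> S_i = 5.74 + 9.29*i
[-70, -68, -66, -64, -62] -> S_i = -70 + 2*i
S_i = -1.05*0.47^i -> [-1.05, -0.49, -0.23, -0.11, -0.05]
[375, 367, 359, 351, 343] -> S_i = 375 + -8*i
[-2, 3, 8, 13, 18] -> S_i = -2 + 5*i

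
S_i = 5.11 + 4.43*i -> [5.11, 9.54, 13.97, 18.4, 22.83]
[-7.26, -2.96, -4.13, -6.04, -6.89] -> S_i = Random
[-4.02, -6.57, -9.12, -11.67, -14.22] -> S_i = -4.02 + -2.55*i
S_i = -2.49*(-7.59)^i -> [-2.49, 18.9, -143.44, 1088.74, -8263.55]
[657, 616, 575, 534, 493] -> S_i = 657 + -41*i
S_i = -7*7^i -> [-7, -49, -343, -2401, -16807]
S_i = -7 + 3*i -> [-7, -4, -1, 2, 5]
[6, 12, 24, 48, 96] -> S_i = 6*2^i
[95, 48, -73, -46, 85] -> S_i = Random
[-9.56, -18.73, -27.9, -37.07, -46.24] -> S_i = -9.56 + -9.17*i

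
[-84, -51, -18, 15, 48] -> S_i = -84 + 33*i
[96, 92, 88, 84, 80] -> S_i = 96 + -4*i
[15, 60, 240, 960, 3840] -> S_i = 15*4^i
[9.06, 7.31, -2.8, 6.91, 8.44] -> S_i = Random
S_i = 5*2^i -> [5, 10, 20, 40, 80]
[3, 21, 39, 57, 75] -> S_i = 3 + 18*i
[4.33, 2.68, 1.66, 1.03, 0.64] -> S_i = 4.33*0.62^i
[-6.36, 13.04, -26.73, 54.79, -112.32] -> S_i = -6.36*(-2.05)^i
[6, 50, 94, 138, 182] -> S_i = 6 + 44*i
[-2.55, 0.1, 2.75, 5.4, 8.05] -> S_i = -2.55 + 2.65*i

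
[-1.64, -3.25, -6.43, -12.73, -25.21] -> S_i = -1.64*1.98^i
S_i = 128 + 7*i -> [128, 135, 142, 149, 156]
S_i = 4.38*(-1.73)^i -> [4.38, -7.58, 13.11, -22.68, 39.23]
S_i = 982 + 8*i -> [982, 990, 998, 1006, 1014]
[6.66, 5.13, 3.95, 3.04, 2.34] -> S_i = 6.66*0.77^i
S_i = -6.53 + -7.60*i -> [-6.53, -14.13, -21.73, -29.33, -36.93]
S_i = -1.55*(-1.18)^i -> [-1.55, 1.83, -2.16, 2.55, -3.01]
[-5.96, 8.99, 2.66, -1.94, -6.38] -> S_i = Random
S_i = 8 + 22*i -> [8, 30, 52, 74, 96]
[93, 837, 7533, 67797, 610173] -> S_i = 93*9^i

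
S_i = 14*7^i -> [14, 98, 686, 4802, 33614]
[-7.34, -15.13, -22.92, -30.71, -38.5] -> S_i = -7.34 + -7.79*i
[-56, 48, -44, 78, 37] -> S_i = Random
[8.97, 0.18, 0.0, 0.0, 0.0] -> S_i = 8.97*0.02^i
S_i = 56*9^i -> [56, 504, 4536, 40824, 367416]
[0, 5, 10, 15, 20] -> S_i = 0 + 5*i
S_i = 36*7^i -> [36, 252, 1764, 12348, 86436]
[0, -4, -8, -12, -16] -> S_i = 0 + -4*i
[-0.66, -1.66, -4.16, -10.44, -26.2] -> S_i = -0.66*2.51^i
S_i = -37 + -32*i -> [-37, -69, -101, -133, -165]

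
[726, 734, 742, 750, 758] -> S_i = 726 + 8*i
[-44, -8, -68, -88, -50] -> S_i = Random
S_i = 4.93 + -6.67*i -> [4.93, -1.74, -8.41, -15.08, -21.75]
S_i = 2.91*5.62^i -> [2.91, 16.35, 91.91, 516.54, 2902.94]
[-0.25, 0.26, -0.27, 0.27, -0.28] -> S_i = -0.25*(-1.03)^i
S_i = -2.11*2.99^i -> [-2.11, -6.31, -18.86, -56.4, -168.64]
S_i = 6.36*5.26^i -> [6.36, 33.45, 175.97, 925.58, 4868.56]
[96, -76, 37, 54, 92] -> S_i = Random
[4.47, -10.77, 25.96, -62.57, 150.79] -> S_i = 4.47*(-2.41)^i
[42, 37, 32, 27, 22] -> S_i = 42 + -5*i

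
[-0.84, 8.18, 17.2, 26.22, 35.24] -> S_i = -0.84 + 9.02*i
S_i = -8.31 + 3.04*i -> [-8.31, -5.27, -2.23, 0.81, 3.85]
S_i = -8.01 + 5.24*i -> [-8.01, -2.77, 2.47, 7.71, 12.95]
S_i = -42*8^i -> [-42, -336, -2688, -21504, -172032]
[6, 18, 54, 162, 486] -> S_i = 6*3^i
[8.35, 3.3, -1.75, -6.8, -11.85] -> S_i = 8.35 + -5.05*i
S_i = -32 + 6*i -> [-32, -26, -20, -14, -8]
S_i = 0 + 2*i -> [0, 2, 4, 6, 8]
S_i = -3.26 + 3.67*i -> [-3.26, 0.41, 4.08, 7.75, 11.42]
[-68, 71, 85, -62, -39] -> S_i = Random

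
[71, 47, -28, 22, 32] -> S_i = Random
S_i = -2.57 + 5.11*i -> [-2.57, 2.54, 7.65, 12.76, 17.87]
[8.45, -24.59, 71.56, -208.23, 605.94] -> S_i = 8.45*(-2.91)^i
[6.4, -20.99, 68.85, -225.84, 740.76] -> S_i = 6.40*(-3.28)^i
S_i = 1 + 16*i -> [1, 17, 33, 49, 65]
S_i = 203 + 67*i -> [203, 270, 337, 404, 471]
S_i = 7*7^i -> [7, 49, 343, 2401, 16807]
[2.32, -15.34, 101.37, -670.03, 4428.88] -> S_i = 2.32*(-6.61)^i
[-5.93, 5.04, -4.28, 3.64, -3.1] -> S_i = -5.93*(-0.85)^i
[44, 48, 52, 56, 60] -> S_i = 44 + 4*i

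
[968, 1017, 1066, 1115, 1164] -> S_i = 968 + 49*i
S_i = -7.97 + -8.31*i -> [-7.97, -16.28, -24.59, -32.9, -41.21]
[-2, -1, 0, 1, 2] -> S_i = -2 + 1*i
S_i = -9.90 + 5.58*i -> [-9.9, -4.32, 1.26, 6.84, 12.42]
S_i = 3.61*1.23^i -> [3.61, 4.44, 5.46, 6.72, 8.26]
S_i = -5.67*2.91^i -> [-5.67, -16.5, -48.01, -139.72, -406.59]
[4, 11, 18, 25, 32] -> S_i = 4 + 7*i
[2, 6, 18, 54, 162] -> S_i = 2*3^i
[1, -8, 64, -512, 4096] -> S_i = 1*-8^i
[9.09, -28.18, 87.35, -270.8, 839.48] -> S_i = 9.09*(-3.10)^i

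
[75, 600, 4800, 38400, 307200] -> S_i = 75*8^i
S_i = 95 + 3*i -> [95, 98, 101, 104, 107]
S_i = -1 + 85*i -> [-1, 84, 169, 254, 339]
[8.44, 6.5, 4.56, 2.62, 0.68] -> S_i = 8.44 + -1.94*i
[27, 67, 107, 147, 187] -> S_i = 27 + 40*i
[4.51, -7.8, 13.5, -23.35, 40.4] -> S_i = 4.51*(-1.73)^i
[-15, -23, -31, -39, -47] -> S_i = -15 + -8*i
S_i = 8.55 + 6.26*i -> [8.55, 14.81, 21.07, 27.33, 33.59]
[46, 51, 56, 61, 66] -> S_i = 46 + 5*i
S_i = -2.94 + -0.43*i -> [-2.94, -3.37, -3.8, -4.23, -4.66]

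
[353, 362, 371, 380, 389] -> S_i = 353 + 9*i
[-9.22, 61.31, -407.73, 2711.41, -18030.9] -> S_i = -9.22*(-6.65)^i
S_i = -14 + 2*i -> [-14, -12, -10, -8, -6]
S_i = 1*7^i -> [1, 7, 49, 343, 2401]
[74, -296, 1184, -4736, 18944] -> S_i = 74*-4^i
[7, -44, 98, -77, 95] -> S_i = Random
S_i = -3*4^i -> [-3, -12, -48, -192, -768]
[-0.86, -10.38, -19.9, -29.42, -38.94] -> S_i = -0.86 + -9.52*i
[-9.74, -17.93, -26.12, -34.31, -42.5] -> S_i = -9.74 + -8.19*i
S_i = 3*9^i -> [3, 27, 243, 2187, 19683]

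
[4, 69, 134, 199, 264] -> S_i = 4 + 65*i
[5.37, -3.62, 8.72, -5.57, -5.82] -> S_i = Random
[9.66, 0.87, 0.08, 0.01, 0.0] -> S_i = 9.66*0.09^i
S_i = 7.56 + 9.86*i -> [7.56, 17.42, 27.28, 37.14, 47.0]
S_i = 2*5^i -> [2, 10, 50, 250, 1250]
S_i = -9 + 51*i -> [-9, 42, 93, 144, 195]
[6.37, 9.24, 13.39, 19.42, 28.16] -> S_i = 6.37*1.45^i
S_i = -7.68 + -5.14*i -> [-7.68, -12.82, -17.96, -23.1, -28.24]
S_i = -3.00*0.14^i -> [-3.0, -0.42, -0.06, -0.01, -0.0]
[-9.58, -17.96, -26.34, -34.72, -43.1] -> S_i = -9.58 + -8.38*i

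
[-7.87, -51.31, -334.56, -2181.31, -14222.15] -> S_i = -7.87*6.52^i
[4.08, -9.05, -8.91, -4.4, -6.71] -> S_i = Random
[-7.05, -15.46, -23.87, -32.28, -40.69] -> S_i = -7.05 + -8.41*i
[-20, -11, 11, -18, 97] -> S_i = Random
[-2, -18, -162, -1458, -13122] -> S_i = -2*9^i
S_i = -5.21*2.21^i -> [-5.21, -11.51, -25.45, -56.24, -124.28]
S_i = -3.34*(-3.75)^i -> [-3.34, 12.52, -46.97, 176.13, -660.5]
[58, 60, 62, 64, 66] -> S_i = 58 + 2*i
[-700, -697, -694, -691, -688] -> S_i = -700 + 3*i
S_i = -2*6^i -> [-2, -12, -72, -432, -2592]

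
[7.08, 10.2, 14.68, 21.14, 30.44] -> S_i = 7.08*1.44^i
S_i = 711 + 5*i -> [711, 716, 721, 726, 731]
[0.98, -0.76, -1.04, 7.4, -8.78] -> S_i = Random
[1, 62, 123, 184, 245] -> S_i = 1 + 61*i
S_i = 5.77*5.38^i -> [5.77, 31.04, 167.01, 898.51, 4833.98]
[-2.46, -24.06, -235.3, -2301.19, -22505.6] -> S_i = -2.46*9.78^i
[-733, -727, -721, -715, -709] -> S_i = -733 + 6*i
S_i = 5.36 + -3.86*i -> [5.36, 1.5, -2.36, -6.22, -10.08]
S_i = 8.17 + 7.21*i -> [8.17, 15.38, 22.59, 29.8, 37.01]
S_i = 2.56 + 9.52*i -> [2.56, 12.08, 21.6, 31.12, 40.64]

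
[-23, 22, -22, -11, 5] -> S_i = Random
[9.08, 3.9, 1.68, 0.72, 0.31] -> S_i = 9.08*0.43^i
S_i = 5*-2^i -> [5, -10, 20, -40, 80]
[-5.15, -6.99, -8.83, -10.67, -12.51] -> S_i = -5.15 + -1.84*i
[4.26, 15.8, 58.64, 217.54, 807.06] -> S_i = 4.26*3.71^i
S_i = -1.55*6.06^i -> [-1.55, -9.39, -56.92, -344.94, -2090.37]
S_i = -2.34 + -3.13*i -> [-2.34, -5.47, -8.6, -11.73, -14.86]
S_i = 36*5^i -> [36, 180, 900, 4500, 22500]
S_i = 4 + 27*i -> [4, 31, 58, 85, 112]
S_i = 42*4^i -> [42, 168, 672, 2688, 10752]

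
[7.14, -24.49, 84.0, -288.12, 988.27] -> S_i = 7.14*(-3.43)^i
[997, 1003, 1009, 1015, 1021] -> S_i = 997 + 6*i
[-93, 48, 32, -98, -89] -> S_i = Random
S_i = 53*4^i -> [53, 212, 848, 3392, 13568]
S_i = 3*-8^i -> [3, -24, 192, -1536, 12288]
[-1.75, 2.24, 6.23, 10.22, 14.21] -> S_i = -1.75 + 3.99*i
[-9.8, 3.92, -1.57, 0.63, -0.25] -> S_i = -9.80*(-0.40)^i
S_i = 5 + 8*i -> [5, 13, 21, 29, 37]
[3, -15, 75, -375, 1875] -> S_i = 3*-5^i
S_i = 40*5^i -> [40, 200, 1000, 5000, 25000]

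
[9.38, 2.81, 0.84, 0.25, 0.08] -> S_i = 9.38*0.30^i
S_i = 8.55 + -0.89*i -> [8.55, 7.66, 6.77, 5.88, 4.99]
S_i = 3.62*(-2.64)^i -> [3.62, -9.56, 25.23, -66.61, 175.84]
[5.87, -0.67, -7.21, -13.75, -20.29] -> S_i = 5.87 + -6.54*i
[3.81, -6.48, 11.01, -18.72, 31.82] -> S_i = 3.81*(-1.70)^i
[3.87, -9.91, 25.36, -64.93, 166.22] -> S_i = 3.87*(-2.56)^i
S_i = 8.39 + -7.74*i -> [8.39, 0.65, -7.09, -14.83, -22.57]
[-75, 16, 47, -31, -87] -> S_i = Random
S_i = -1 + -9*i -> [-1, -10, -19, -28, -37]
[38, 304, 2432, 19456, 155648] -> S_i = 38*8^i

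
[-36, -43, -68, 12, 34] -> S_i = Random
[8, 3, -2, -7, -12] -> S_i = 8 + -5*i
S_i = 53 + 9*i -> [53, 62, 71, 80, 89]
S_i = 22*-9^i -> [22, -198, 1782, -16038, 144342]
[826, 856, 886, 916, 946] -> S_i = 826 + 30*i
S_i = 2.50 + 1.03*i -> [2.5, 3.53, 4.56, 5.59, 6.62]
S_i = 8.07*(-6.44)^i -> [8.07, -51.97, 334.69, -2155.42, 13880.88]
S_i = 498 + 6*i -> [498, 504, 510, 516, 522]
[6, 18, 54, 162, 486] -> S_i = 6*3^i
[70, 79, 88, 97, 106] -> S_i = 70 + 9*i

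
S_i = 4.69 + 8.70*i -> [4.69, 13.39, 22.09, 30.79, 39.49]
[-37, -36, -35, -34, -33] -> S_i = -37 + 1*i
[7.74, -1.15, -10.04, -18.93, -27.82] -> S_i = 7.74 + -8.89*i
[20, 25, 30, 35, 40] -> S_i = 20 + 5*i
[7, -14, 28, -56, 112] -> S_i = 7*-2^i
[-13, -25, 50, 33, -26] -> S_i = Random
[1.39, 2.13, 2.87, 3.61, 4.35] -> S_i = 1.39 + 0.74*i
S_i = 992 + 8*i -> [992, 1000, 1008, 1016, 1024]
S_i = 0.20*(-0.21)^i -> [0.2, -0.04, 0.01, -0.0, 0.0]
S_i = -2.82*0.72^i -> [-2.82, -2.03, -1.46, -1.05, -0.76]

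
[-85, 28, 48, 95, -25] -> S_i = Random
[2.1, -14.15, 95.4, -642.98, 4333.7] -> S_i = 2.10*(-6.74)^i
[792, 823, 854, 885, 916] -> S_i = 792 + 31*i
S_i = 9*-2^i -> [9, -18, 36, -72, 144]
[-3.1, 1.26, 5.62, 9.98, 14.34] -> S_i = -3.10 + 4.36*i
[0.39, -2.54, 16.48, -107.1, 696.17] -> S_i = 0.39*(-6.50)^i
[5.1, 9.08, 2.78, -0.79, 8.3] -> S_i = Random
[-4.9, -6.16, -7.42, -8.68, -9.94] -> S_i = -4.90 + -1.26*i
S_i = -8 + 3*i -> [-8, -5, -2, 1, 4]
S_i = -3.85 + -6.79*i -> [-3.85, -10.64, -17.43, -24.22, -31.01]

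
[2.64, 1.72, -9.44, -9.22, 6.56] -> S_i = Random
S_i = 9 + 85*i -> [9, 94, 179, 264, 349]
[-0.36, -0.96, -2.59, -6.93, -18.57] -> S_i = -0.36*2.68^i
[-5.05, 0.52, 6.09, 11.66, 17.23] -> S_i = -5.05 + 5.57*i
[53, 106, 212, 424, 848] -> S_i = 53*2^i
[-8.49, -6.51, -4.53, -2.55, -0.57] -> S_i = -8.49 + 1.98*i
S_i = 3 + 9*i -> [3, 12, 21, 30, 39]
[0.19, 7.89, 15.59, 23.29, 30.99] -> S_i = 0.19 + 7.70*i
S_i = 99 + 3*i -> [99, 102, 105, 108, 111]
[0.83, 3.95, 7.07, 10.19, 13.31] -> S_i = 0.83 + 3.12*i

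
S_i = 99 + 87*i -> [99, 186, 273, 360, 447]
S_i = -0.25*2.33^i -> [-0.25, -0.58, -1.36, -3.16, -7.37]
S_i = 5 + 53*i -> [5, 58, 111, 164, 217]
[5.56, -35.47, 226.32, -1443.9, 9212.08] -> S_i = 5.56*(-6.38)^i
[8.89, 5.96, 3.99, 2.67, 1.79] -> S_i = 8.89*0.67^i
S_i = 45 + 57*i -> [45, 102, 159, 216, 273]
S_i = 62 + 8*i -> [62, 70, 78, 86, 94]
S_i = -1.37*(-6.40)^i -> [-1.37, 8.77, -56.12, 359.14, -2298.48]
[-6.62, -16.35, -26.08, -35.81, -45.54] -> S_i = -6.62 + -9.73*i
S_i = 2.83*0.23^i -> [2.83, 0.65, 0.15, 0.03, 0.01]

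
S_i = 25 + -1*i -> [25, 24, 23, 22, 21]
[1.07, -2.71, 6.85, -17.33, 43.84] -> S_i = 1.07*(-2.53)^i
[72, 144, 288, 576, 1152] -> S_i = 72*2^i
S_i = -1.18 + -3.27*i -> [-1.18, -4.45, -7.72, -10.99, -14.26]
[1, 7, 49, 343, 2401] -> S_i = 1*7^i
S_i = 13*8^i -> [13, 104, 832, 6656, 53248]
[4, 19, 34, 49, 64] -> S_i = 4 + 15*i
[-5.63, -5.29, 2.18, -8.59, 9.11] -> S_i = Random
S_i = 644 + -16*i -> [644, 628, 612, 596, 580]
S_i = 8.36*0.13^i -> [8.36, 1.09, 0.14, 0.02, 0.0]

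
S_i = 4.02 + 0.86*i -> [4.02, 4.88, 5.74, 6.6, 7.46]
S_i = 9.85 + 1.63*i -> [9.85, 11.48, 13.11, 14.74, 16.37]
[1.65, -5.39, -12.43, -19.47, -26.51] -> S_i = 1.65 + -7.04*i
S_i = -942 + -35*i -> [-942, -977, -1012, -1047, -1082]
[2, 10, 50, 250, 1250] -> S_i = 2*5^i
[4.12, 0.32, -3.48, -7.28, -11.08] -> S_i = 4.12 + -3.80*i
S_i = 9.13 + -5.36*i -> [9.13, 3.77, -1.59, -6.95, -12.31]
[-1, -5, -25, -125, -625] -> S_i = -1*5^i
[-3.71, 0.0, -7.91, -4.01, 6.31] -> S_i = Random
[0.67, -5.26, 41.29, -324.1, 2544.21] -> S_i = 0.67*(-7.85)^i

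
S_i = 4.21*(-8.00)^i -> [4.21, -33.68, 269.44, -2155.52, 17244.16]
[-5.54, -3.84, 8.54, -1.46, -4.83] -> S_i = Random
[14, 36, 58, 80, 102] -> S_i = 14 + 22*i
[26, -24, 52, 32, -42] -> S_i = Random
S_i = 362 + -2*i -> [362, 360, 358, 356, 354]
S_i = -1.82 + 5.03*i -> [-1.82, 3.21, 8.24, 13.27, 18.3]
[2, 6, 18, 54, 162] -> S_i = 2*3^i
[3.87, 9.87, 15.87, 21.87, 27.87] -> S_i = 3.87 + 6.00*i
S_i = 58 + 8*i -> [58, 66, 74, 82, 90]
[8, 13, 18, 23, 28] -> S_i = 8 + 5*i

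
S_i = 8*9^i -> [8, 72, 648, 5832, 52488]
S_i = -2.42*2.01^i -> [-2.42, -4.86, -9.78, -19.65, -39.5]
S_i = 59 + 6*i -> [59, 65, 71, 77, 83]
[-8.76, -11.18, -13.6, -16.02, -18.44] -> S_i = -8.76 + -2.42*i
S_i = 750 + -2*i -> [750, 748, 746, 744, 742]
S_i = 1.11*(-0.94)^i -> [1.11, -1.04, 0.98, -0.92, 0.87]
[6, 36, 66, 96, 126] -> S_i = 6 + 30*i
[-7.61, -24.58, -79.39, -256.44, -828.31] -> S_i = -7.61*3.23^i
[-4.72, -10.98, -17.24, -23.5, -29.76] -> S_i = -4.72 + -6.26*i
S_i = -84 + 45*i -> [-84, -39, 6, 51, 96]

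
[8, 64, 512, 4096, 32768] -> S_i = 8*8^i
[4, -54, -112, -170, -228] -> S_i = 4 + -58*i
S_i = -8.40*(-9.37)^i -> [-8.4, 78.71, -737.49, 6910.32, -64749.68]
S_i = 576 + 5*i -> [576, 581, 586, 591, 596]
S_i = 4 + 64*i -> [4, 68, 132, 196, 260]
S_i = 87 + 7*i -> [87, 94, 101, 108, 115]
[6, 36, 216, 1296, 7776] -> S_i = 6*6^i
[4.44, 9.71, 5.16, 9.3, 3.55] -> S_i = Random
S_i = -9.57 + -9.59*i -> [-9.57, -19.16, -28.75, -38.34, -47.93]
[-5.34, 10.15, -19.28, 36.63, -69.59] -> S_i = -5.34*(-1.90)^i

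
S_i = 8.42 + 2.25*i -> [8.42, 10.67, 12.92, 15.17, 17.42]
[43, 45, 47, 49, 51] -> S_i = 43 + 2*i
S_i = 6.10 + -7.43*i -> [6.1, -1.33, -8.76, -16.19, -23.62]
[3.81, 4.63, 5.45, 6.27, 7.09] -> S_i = 3.81 + 0.82*i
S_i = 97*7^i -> [97, 679, 4753, 33271, 232897]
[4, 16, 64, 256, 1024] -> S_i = 4*4^i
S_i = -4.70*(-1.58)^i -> [-4.7, 7.43, -11.73, 18.54, -29.29]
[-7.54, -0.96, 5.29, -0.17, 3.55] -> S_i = Random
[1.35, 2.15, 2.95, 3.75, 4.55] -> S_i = 1.35 + 0.80*i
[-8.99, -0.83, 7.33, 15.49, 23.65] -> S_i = -8.99 + 8.16*i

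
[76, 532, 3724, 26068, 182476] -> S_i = 76*7^i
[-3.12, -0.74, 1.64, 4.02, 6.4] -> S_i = -3.12 + 2.38*i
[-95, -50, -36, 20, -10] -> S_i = Random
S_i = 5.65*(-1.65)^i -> [5.65, -9.32, 15.38, -25.38, 41.88]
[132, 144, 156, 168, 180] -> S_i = 132 + 12*i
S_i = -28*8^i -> [-28, -224, -1792, -14336, -114688]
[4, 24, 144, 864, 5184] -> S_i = 4*6^i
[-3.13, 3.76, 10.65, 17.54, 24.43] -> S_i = -3.13 + 6.89*i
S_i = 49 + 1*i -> [49, 50, 51, 52, 53]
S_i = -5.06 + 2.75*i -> [-5.06, -2.31, 0.44, 3.19, 5.94]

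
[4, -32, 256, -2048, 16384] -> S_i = 4*-8^i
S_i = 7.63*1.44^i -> [7.63, 10.99, 15.82, 22.78, 32.81]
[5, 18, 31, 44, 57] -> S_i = 5 + 13*i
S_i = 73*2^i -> [73, 146, 292, 584, 1168]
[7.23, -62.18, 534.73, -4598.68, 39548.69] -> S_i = 7.23*(-8.60)^i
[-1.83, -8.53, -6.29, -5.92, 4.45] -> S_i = Random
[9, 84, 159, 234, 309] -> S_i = 9 + 75*i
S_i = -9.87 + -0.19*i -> [-9.87, -10.06, -10.25, -10.44, -10.63]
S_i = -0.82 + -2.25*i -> [-0.82, -3.07, -5.32, -7.57, -9.82]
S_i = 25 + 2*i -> [25, 27, 29, 31, 33]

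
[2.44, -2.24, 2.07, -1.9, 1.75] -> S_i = 2.44*(-0.92)^i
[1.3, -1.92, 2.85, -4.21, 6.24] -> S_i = 1.30*(-1.48)^i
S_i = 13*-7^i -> [13, -91, 637, -4459, 31213]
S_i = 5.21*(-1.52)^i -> [5.21, -7.92, 12.04, -18.3, 27.81]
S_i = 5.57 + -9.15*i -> [5.57, -3.58, -12.73, -21.88, -31.03]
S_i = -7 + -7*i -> [-7, -14, -21, -28, -35]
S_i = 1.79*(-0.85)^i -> [1.79, -1.52, 1.29, -1.1, 0.93]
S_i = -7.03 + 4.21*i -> [-7.03, -2.82, 1.39, 5.6, 9.81]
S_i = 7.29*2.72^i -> [7.29, 19.83, 53.93, 146.7, 399.03]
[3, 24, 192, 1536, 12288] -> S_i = 3*8^i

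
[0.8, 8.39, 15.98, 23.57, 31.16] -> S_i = 0.80 + 7.59*i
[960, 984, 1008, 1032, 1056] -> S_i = 960 + 24*i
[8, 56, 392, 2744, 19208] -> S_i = 8*7^i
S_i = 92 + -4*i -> [92, 88, 84, 80, 76]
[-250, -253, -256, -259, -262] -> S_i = -250 + -3*i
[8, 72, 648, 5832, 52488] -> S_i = 8*9^i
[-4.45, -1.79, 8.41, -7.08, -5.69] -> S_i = Random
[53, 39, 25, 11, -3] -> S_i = 53 + -14*i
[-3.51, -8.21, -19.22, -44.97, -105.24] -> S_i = -3.51*2.34^i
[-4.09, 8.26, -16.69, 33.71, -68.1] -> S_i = -4.09*(-2.02)^i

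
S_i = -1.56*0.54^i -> [-1.56, -0.84, -0.45, -0.25, -0.13]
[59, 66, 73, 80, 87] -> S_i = 59 + 7*i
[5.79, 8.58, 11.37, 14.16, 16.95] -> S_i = 5.79 + 2.79*i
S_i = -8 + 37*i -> [-8, 29, 66, 103, 140]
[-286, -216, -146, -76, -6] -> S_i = -286 + 70*i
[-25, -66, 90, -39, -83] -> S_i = Random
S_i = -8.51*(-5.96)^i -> [-8.51, 50.72, -302.29, 1801.64, -10737.78]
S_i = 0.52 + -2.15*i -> [0.52, -1.63, -3.78, -5.93, -8.08]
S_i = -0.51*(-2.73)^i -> [-0.51, 1.39, -3.8, 10.38, -28.33]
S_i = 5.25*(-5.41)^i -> [5.25, -28.4, 153.66, -831.29, 4497.26]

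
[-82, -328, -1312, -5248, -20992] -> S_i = -82*4^i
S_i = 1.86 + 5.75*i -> [1.86, 7.61, 13.36, 19.11, 24.86]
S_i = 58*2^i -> [58, 116, 232, 464, 928]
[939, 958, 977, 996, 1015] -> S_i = 939 + 19*i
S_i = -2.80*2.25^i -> [-2.8, -6.3, -14.18, -31.89, -71.76]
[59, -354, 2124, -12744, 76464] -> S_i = 59*-6^i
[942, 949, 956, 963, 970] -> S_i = 942 + 7*i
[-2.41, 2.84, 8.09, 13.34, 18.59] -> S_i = -2.41 + 5.25*i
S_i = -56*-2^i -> [-56, 112, -224, 448, -896]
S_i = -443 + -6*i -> [-443, -449, -455, -461, -467]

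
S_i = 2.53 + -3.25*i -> [2.53, -0.72, -3.97, -7.22, -10.47]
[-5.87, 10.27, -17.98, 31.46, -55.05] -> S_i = -5.87*(-1.75)^i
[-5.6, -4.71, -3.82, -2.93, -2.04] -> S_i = -5.60 + 0.89*i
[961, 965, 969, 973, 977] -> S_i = 961 + 4*i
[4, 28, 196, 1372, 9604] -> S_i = 4*7^i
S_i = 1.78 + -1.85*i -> [1.78, -0.07, -1.92, -3.77, -5.62]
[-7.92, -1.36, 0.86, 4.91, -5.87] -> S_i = Random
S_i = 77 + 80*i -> [77, 157, 237, 317, 397]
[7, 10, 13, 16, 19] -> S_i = 7 + 3*i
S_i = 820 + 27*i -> [820, 847, 874, 901, 928]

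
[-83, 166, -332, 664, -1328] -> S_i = -83*-2^i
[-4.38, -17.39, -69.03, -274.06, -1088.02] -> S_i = -4.38*3.97^i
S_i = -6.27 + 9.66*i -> [-6.27, 3.39, 13.05, 22.71, 32.37]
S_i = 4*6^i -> [4, 24, 144, 864, 5184]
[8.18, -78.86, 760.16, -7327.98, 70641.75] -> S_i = 8.18*(-9.64)^i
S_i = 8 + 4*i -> [8, 12, 16, 20, 24]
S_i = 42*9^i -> [42, 378, 3402, 30618, 275562]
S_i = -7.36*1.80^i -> [-7.36, -13.25, -23.85, -42.92, -77.26]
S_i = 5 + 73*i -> [5, 78, 151, 224, 297]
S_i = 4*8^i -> [4, 32, 256, 2048, 16384]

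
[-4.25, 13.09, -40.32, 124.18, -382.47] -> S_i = -4.25*(-3.08)^i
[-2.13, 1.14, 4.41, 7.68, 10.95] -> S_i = -2.13 + 3.27*i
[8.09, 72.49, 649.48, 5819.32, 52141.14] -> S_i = 8.09*8.96^i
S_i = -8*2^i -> [-8, -16, -32, -64, -128]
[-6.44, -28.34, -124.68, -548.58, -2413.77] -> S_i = -6.44*4.40^i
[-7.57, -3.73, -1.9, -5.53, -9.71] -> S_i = Random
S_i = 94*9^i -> [94, 846, 7614, 68526, 616734]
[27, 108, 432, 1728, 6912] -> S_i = 27*4^i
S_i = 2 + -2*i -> [2, 0, -2, -4, -6]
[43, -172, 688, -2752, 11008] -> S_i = 43*-4^i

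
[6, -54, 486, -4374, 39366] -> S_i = 6*-9^i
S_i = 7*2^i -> [7, 14, 28, 56, 112]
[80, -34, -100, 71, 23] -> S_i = Random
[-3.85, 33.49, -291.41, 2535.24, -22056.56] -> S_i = -3.85*(-8.70)^i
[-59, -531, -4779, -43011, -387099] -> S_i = -59*9^i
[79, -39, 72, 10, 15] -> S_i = Random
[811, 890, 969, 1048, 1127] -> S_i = 811 + 79*i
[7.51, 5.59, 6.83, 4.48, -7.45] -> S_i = Random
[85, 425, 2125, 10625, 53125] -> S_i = 85*5^i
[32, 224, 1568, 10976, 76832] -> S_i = 32*7^i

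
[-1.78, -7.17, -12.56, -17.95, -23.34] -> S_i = -1.78 + -5.39*i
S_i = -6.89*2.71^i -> [-6.89, -18.67, -50.6, -137.13, -371.62]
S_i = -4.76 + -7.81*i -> [-4.76, -12.57, -20.38, -28.19, -36.0]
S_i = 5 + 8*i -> [5, 13, 21, 29, 37]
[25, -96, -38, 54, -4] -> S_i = Random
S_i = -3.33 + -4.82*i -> [-3.33, -8.15, -12.97, -17.79, -22.61]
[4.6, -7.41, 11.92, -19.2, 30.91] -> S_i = 4.60*(-1.61)^i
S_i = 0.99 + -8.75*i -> [0.99, -7.76, -16.51, -25.26, -34.01]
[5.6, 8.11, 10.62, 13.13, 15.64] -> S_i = 5.60 + 2.51*i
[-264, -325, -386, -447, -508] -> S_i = -264 + -61*i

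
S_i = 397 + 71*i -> [397, 468, 539, 610, 681]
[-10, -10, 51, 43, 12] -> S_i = Random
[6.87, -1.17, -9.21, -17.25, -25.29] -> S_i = 6.87 + -8.04*i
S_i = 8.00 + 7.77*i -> [8.0, 15.77, 23.54, 31.31, 39.08]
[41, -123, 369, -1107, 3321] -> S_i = 41*-3^i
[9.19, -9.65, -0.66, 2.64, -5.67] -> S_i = Random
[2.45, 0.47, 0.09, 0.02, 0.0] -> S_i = 2.45*0.19^i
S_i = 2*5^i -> [2, 10, 50, 250, 1250]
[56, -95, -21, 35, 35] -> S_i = Random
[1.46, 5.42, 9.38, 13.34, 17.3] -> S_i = 1.46 + 3.96*i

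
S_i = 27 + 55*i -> [27, 82, 137, 192, 247]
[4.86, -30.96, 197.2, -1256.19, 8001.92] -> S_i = 4.86*(-6.37)^i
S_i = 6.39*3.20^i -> [6.39, 20.45, 65.43, 209.39, 670.04]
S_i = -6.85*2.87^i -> [-6.85, -19.66, -56.42, -161.93, -464.75]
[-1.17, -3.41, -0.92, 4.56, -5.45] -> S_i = Random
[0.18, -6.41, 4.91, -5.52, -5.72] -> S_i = Random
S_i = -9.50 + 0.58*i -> [-9.5, -8.92, -8.34, -7.76, -7.18]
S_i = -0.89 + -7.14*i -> [-0.89, -8.03, -15.17, -22.31, -29.45]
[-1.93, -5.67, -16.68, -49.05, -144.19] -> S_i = -1.93*2.94^i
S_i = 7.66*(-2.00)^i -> [7.66, -15.32, 30.64, -61.28, 122.56]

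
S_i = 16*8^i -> [16, 128, 1024, 8192, 65536]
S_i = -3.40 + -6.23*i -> [-3.4, -9.63, -15.86, -22.09, -28.32]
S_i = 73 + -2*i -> [73, 71, 69, 67, 65]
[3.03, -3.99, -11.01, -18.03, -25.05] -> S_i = 3.03 + -7.02*i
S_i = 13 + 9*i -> [13, 22, 31, 40, 49]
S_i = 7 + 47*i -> [7, 54, 101, 148, 195]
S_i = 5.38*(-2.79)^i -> [5.38, -15.01, 41.88, -116.84, 325.99]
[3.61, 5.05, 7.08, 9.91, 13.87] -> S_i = 3.61*1.40^i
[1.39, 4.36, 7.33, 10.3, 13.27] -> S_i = 1.39 + 2.97*i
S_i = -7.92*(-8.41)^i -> [-7.92, 66.61, -560.17, 4711.0, -39619.52]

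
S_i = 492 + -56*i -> [492, 436, 380, 324, 268]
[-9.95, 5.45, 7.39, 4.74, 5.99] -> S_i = Random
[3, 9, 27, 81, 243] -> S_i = 3*3^i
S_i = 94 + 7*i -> [94, 101, 108, 115, 122]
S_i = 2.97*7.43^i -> [2.97, 22.07, 163.96, 1218.21, 9051.32]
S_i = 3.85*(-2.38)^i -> [3.85, -9.16, 21.81, -51.9, 123.53]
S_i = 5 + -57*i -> [5, -52, -109, -166, -223]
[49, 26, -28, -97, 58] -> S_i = Random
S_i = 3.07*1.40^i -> [3.07, 4.3, 6.02, 8.42, 11.79]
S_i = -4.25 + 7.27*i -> [-4.25, 3.02, 10.29, 17.56, 24.83]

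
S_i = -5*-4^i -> [-5, 20, -80, 320, -1280]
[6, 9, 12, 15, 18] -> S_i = 6 + 3*i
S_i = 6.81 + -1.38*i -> [6.81, 5.43, 4.05, 2.67, 1.29]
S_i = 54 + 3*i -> [54, 57, 60, 63, 66]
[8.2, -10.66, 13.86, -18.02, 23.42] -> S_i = 8.20*(-1.30)^i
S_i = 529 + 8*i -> [529, 537, 545, 553, 561]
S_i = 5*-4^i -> [5, -20, 80, -320, 1280]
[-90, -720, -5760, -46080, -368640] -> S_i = -90*8^i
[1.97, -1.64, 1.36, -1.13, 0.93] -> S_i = 1.97*(-0.83)^i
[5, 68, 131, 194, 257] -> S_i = 5 + 63*i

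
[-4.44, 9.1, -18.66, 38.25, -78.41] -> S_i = -4.44*(-2.05)^i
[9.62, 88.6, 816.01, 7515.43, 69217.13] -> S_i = 9.62*9.21^i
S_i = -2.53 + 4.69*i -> [-2.53, 2.16, 6.85, 11.54, 16.23]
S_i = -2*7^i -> [-2, -14, -98, -686, -4802]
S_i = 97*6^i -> [97, 582, 3492, 20952, 125712]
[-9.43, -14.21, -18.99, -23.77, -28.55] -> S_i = -9.43 + -4.78*i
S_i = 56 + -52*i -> [56, 4, -48, -100, -152]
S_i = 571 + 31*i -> [571, 602, 633, 664, 695]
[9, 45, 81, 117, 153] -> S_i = 9 + 36*i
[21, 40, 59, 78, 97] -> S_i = 21 + 19*i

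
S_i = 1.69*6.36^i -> [1.69, 10.75, 68.36, 434.77, 2765.13]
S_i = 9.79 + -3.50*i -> [9.79, 6.29, 2.79, -0.71, -4.21]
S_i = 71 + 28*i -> [71, 99, 127, 155, 183]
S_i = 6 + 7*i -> [6, 13, 20, 27, 34]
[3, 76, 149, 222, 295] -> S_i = 3 + 73*i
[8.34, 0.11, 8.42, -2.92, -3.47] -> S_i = Random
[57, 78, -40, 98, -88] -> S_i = Random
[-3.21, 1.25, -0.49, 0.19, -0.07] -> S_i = -3.21*(-0.39)^i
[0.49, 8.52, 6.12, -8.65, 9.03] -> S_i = Random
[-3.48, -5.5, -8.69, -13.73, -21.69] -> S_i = -3.48*1.58^i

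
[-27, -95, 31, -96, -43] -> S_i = Random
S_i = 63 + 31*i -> [63, 94, 125, 156, 187]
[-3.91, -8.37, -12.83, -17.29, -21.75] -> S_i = -3.91 + -4.46*i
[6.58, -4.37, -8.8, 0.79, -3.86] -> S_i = Random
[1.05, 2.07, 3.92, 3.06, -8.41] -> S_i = Random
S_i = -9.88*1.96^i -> [-9.88, -19.36, -37.96, -74.39, -145.81]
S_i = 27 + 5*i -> [27, 32, 37, 42, 47]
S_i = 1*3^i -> [1, 3, 9, 27, 81]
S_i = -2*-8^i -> [-2, 16, -128, 1024, -8192]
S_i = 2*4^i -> [2, 8, 32, 128, 512]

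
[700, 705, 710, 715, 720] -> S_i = 700 + 5*i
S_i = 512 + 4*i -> [512, 516, 520, 524, 528]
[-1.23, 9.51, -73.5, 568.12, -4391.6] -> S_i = -1.23*(-7.73)^i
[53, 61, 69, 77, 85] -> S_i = 53 + 8*i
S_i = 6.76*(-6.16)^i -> [6.76, -41.64, 256.51, -1580.12, 9733.51]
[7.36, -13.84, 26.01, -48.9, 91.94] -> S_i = 7.36*(-1.88)^i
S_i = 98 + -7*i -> [98, 91, 84, 77, 70]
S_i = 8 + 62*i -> [8, 70, 132, 194, 256]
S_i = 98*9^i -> [98, 882, 7938, 71442, 642978]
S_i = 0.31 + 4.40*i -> [0.31, 4.71, 9.11, 13.51, 17.91]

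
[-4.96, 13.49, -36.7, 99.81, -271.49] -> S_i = -4.96*(-2.72)^i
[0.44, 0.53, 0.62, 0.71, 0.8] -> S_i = 0.44 + 0.09*i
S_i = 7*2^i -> [7, 14, 28, 56, 112]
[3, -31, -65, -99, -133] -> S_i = 3 + -34*i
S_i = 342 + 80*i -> [342, 422, 502, 582, 662]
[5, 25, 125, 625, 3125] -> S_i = 5*5^i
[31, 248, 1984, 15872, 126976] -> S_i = 31*8^i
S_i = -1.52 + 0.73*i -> [-1.52, -0.79, -0.06, 0.67, 1.4]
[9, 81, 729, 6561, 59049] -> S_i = 9*9^i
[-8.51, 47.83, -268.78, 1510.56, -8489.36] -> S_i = -8.51*(-5.62)^i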